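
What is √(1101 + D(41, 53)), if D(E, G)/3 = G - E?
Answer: √1137 ≈ 33.719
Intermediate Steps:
D(E, G) = -3*E + 3*G (D(E, G) = 3*(G - E) = -3*E + 3*G)
√(1101 + D(41, 53)) = √(1101 + (-3*41 + 3*53)) = √(1101 + (-123 + 159)) = √(1101 + 36) = √1137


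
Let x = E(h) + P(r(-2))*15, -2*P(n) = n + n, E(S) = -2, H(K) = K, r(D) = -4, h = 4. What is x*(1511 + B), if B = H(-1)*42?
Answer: 85202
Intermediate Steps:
P(n) = -n (P(n) = -(n + n)/2 = -n)
x = 58 (x = -2 - 1*(-4)*15 = -2 + 4*15 = -2 + 60 = 58)
B = -42 (B = -1*42 = -42)
x*(1511 + B) = 58*(1511 - 42) = 58*1469 = 85202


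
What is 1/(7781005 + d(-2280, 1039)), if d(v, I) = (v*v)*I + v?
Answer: 1/5408916325 ≈ 1.8488e-10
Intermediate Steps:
d(v, I) = v + I*v² (d(v, I) = v²*I + v = I*v² + v = v + I*v²)
1/(7781005 + d(-2280, 1039)) = 1/(7781005 - 2280*(1 + 1039*(-2280))) = 1/(7781005 - 2280*(1 - 2368920)) = 1/(7781005 - 2280*(-2368919)) = 1/(7781005 + 5401135320) = 1/5408916325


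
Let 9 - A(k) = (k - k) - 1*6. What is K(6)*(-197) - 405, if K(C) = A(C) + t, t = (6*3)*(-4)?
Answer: 10824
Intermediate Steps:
A(k) = 15 (A(k) = 9 - ((k - k) - 1*6) = 9 - (0 - 6) = 9 - 1*(-6) = 9 + 6 = 15)
t = -72 (t = 18*(-4) = -72)
K(C) = -57 (K(C) = 15 - 72 = -57)
K(6)*(-197) - 405 = -57*(-197) - 405 = 11229 - 405 = 10824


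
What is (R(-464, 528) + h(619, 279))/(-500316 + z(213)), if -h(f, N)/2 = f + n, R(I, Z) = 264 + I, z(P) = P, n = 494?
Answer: 2426/500103 ≈ 0.0048510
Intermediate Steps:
h(f, N) = -988 - 2*f (h(f, N) = -2*(f + 494) = -2*(494 + f) = -988 - 2*f)
(R(-464, 528) + h(619, 279))/(-500316 + z(213)) = ((264 - 464) + (-988 - 2*619))/(-500316 + 213) = (-200 + (-988 - 1238))/(-500103) = (-200 - 2226)*(-1/500103) = -2426*(-1/500103) = 2426/500103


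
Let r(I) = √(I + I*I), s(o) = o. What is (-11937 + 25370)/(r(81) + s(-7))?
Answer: 4949/347 + 6363*√82/347 ≈ 180.31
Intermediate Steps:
r(I) = √(I + I²)
(-11937 + 25370)/(r(81) + s(-7)) = (-11937 + 25370)/(√(81*(1 + 81)) - 7) = 13433/(√(81*82) - 7) = 13433/(√6642 - 7) = 13433/(9*√82 - 7) = 13433/(-7 + 9*√82)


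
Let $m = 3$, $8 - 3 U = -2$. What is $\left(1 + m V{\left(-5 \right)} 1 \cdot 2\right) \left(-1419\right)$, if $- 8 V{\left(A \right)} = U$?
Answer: $\frac{4257}{2} \approx 2128.5$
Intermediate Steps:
$U = \frac{10}{3}$ ($U = \frac{8}{3} - - \frac{2}{3} = \frac{8}{3} + \frac{2}{3} = \frac{10}{3} \approx 3.3333$)
$V{\left(A \right)} = - \frac{5}{12}$ ($V{\left(A \right)} = \left(- \frac{1}{8}\right) \frac{10}{3} = - \frac{5}{12}$)
$\left(1 + m V{\left(-5 \right)} 1 \cdot 2\right) \left(-1419\right) = \left(1 + 3 \left(- \frac{5}{12}\right) 1 \cdot 2\right) \left(-1419\right) = \left(1 + 3 \left(\left(- \frac{5}{12}\right) 2\right)\right) \left(-1419\right) = \left(1 + 3 \left(- \frac{5}{6}\right)\right) \left(-1419\right) = \left(1 - \frac{5}{2}\right) \left(-1419\right) = \left(- \frac{3}{2}\right) \left(-1419\right) = \frac{4257}{2}$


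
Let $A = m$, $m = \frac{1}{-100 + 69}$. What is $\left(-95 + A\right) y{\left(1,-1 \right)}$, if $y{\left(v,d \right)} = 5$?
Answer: $- \frac{14730}{31} \approx -475.16$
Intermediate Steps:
$m = - \frac{1}{31}$ ($m = \frac{1}{-31} = - \frac{1}{31} \approx -0.032258$)
$A = - \frac{1}{31} \approx -0.032258$
$\left(-95 + A\right) y{\left(1,-1 \right)} = \left(-95 - \frac{1}{31}\right) 5 = \left(- \frac{2946}{31}\right) 5 = - \frac{14730}{31}$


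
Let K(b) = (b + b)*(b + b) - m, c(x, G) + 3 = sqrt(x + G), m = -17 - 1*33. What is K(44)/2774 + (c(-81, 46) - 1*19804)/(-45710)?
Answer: 205604179/63399770 - I*sqrt(35)/45710 ≈ 3.243 - 0.00012943*I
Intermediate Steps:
m = -50 (m = -17 - 33 = -50)
c(x, G) = -3 + sqrt(G + x) (c(x, G) = -3 + sqrt(x + G) = -3 + sqrt(G + x))
K(b) = 50 + 4*b**2 (K(b) = (b + b)*(b + b) - 1*(-50) = (2*b)*(2*b) + 50 = 4*b**2 + 50 = 50 + 4*b**2)
K(44)/2774 + (c(-81, 46) - 1*19804)/(-45710) = (50 + 4*44**2)/2774 + ((-3 + sqrt(46 - 81)) - 1*19804)/(-45710) = (50 + 4*1936)*(1/2774) + ((-3 + sqrt(-35)) - 19804)*(-1/45710) = (50 + 7744)*(1/2774) + ((-3 + I*sqrt(35)) - 19804)*(-1/45710) = 7794*(1/2774) + (-19807 + I*sqrt(35))*(-1/45710) = 3897/1387 + (19807/45710 - I*sqrt(35)/45710) = 205604179/63399770 - I*sqrt(35)/45710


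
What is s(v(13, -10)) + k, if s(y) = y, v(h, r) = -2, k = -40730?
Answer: -40732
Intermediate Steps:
s(v(13, -10)) + k = -2 - 40730 = -40732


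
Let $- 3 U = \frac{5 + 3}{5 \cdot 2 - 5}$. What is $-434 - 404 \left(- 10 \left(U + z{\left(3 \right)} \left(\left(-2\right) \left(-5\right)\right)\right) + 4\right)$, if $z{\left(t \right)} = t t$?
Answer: $\frac{1078186}{3} \approx 3.594 \cdot 10^{5}$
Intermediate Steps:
$z{\left(t \right)} = t^{2}$
$U = - \frac{8}{15}$ ($U = - \frac{\left(5 + 3\right) \frac{1}{5 \cdot 2 - 5}}{3} = - \frac{8 \frac{1}{10 - 5}}{3} = - \frac{8 \cdot \frac{1}{5}}{3} = \left(- \frac{1}{3}\right) \frac{8}{5} = - \frac{8}{15} \approx -0.53333$)
$-434 - 404 \left(- 10 \left(U + z{\left(3 \right)} \left(\left(-2\right) \left(-5\right)\right)\right) + 4\right) = -434 - 404 \left(- 10 \left(- \frac{8}{15} + 3^{2} \left(\left(-2\right) \left(-5\right)\right)\right) + 4\right) = -434 - 404 \left(- 10 \left(- \frac{8}{15} + 9 \cdot 10\right) + 4\right) = -434 - 404 \left(- 10 \left(- \frac{8}{15} + 90\right) + 4\right) = -434 - 404 \left(\left(-10\right) \frac{1342}{15} + 4\right) = -434 - 404 \left(- \frac{2684}{3} + 4\right) = -434 - - \frac{1079488}{3} = -434 + \frac{1079488}{3} = \frac{1078186}{3}$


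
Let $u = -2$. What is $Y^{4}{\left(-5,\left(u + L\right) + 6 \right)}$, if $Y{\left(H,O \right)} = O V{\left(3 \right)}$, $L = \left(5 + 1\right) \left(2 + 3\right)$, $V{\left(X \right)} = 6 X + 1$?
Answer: $174152643856$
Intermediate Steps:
$V{\left(X \right)} = 1 + 6 X$
$L = 30$ ($L = 6 \cdot 5 = 30$)
$Y{\left(H,O \right)} = 19 O$ ($Y{\left(H,O \right)} = O \left(1 + 6 \cdot 3\right) = O \left(1 + 18\right) = O 19 = 19 O$)
$Y^{4}{\left(-5,\left(u + L\right) + 6 \right)} = \left(19 \left(\left(-2 + 30\right) + 6\right)\right)^{4} = \left(19 \left(28 + 6\right)\right)^{4} = \left(19 \cdot 34\right)^{4} = 646^{4} = 174152643856$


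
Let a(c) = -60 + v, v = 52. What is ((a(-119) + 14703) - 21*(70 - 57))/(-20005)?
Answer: -14422/20005 ≈ -0.72092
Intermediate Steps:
a(c) = -8 (a(c) = -60 + 52 = -8)
((a(-119) + 14703) - 21*(70 - 57))/(-20005) = ((-8 + 14703) - 21*(70 - 57))/(-20005) = (14695 - 21*13)*(-1/20005) = (14695 - 273)*(-1/20005) = 14422*(-1/20005) = -14422/20005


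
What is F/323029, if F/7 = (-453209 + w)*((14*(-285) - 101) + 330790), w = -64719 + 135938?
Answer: -124795751010/46147 ≈ -2.7043e+6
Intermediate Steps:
w = 71219
F = -873570257070 (F = 7*((-453209 + 71219)*((14*(-285) - 101) + 330790)) = 7*(-381990*((-3990 - 101) + 330790)) = 7*(-381990*(-4091 + 330790)) = 7*(-381990*326699) = 7*(-124795751010) = -873570257070)
F/323029 = -873570257070/323029 = -873570257070*1/323029 = -124795751010/46147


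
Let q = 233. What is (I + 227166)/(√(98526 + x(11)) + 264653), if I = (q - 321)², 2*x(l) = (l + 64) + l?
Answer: 6216963623/7004111184 - 23491*√98569/7004111184 ≈ 0.88656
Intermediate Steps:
x(l) = 32 + l (x(l) = ((l + 64) + l)/2 = ((64 + l) + l)/2 = (64 + 2*l)/2 = 32 + l)
I = 7744 (I = (233 - 321)² = (-88)² = 7744)
(I + 227166)/(√(98526 + x(11)) + 264653) = (7744 + 227166)/(√(98526 + (32 + 11)) + 264653) = 234910/(√(98526 + 43) + 264653) = 234910/(√98569 + 264653) = 234910/(264653 + √98569)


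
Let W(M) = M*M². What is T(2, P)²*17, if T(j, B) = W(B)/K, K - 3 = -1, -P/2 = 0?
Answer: 0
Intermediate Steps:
P = 0 (P = -2*0 = 0)
K = 2 (K = 3 - 1 = 2)
W(M) = M³
T(j, B) = B³/2
T(2, P)²*17 = ((½)*0³)²*17 = ((½)*0)²*17 = 0²*17 = 0*17 = 0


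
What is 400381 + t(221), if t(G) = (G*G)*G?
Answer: 11194242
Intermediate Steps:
t(G) = G³ (t(G) = G²*G = G³)
400381 + t(221) = 400381 + 221³ = 400381 + 10793861 = 11194242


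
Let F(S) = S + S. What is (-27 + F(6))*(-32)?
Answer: 480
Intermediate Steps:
F(S) = 2*S
(-27 + F(6))*(-32) = (-27 + 2*6)*(-32) = (-27 + 12)*(-32) = -15*(-32) = 480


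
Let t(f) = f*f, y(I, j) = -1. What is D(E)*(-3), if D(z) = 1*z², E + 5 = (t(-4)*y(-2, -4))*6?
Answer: -30603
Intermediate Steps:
t(f) = f²
E = -101 (E = -5 + ((-4)²*(-1))*6 = -5 + (16*(-1))*6 = -5 - 16*6 = -5 - 96 = -101)
D(z) = z²
D(E)*(-3) = (-101)²*(-3) = 10201*(-3) = -30603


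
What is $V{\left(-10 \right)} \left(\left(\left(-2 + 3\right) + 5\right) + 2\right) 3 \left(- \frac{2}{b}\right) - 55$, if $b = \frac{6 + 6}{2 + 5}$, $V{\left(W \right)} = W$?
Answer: $225$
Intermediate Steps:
$b = \frac{12}{7} \approx 1.7143$
$V{\left(-10 \right)} \left(\left(\left(-2 + 3\right) + 5\right) + 2\right) 3 \left(- \frac{2}{b}\right) - 55 = - 10 \left(\left(\left(-2 + 3\right) + 5\right) + 2\right) 3 \left(- \frac{2}{\frac{12}{7}}\right) - 55 = - 10 \left(\left(1 + 5\right) + 2\right) 3 \left(\left(-2\right) \frac{7}{12}\right) - 55 = - 10 \left(6 + 2\right) 3 \left(- \frac{7}{6}\right) - 55 = - 10 \cdot 8 \cdot 3 \left(- \frac{7}{6}\right) - 55 = - 10 \cdot 24 \left(- \frac{7}{6}\right) - 55 = \left(-10\right) \left(-28\right) - 55 = 280 - 55 = 225$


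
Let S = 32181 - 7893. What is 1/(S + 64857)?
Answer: 1/89145 ≈ 1.1218e-5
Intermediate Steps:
S = 24288
1/(S + 64857) = 1/(24288 + 64857) = 1/89145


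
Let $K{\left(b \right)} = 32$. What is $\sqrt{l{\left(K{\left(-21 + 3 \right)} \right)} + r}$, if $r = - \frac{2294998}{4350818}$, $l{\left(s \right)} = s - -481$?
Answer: $\frac{7 \sqrt{49494431328838}}{2175409} \approx 22.638$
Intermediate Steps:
$l{\left(s \right)} = 481 + s$ ($l{\left(s \right)} = s + 481 = 481 + s$)
$r = - \frac{1147499}{2175409}$ ($r = \left(-2294998\right) \frac{1}{4350818} = - \frac{1147499}{2175409} \approx -0.52749$)
$\sqrt{l{\left(K{\left(-21 + 3 \right)} \right)} + r} = \sqrt{\left(481 + 32\right) - \frac{1147499}{2175409}} = \sqrt{513 - \frac{1147499}{2175409}} = \sqrt{\frac{1114837318}{2175409}} = \frac{7 \sqrt{49494431328838}}{2175409}$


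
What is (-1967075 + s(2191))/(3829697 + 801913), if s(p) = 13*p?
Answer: -969296/2315805 ≈ -0.41856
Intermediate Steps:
(-1967075 + s(2191))/(3829697 + 801913) = (-1967075 + 13*2191)/(3829697 + 801913) = (-1967075 + 28483)/4631610 = -1938592*1/4631610 = -969296/2315805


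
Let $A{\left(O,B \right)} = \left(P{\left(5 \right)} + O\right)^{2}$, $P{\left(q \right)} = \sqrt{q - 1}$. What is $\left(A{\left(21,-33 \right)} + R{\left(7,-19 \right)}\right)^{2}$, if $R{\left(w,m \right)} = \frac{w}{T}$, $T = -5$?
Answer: $\frac{6959044}{25} \approx 2.7836 \cdot 10^{5}$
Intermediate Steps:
$P{\left(q \right)} = \sqrt{-1 + q}$
$A{\left(O,B \right)} = \left(2 + O\right)^{2}$ ($A{\left(O,B \right)} = \left(\sqrt{-1 + 5} + O\right)^{2} = \left(\sqrt{4} + O\right)^{2} = \left(2 + O\right)^{2}$)
$R{\left(w,m \right)} = - \frac{w}{5}$ ($R{\left(w,m \right)} = \frac{w}{-5} = w \left(- \frac{1}{5}\right) = - \frac{w}{5}$)
$\left(A{\left(21,-33 \right)} + R{\left(7,-19 \right)}\right)^{2} = \left(\left(2 + 21\right)^{2} - \frac{7}{5}\right)^{2} = \left(23^{2} - \frac{7}{5}\right)^{2} = \left(529 - \frac{7}{5}\right)^{2} = \left(\frac{2638}{5}\right)^{2} = \frac{6959044}{25}$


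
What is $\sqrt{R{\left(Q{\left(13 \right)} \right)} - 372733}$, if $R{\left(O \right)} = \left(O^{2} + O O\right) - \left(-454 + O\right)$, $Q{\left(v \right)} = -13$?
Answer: $2 i \sqrt{92982} \approx 609.86 i$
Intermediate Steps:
$R{\left(O \right)} = 454 - O + 2 O^{2}$ ($R{\left(O \right)} = \left(O^{2} + O^{2}\right) - \left(-454 + O\right) = 2 O^{2} - \left(-454 + O\right) = 454 - O + 2 O^{2}$)
$\sqrt{R{\left(Q{\left(13 \right)} \right)} - 372733} = \sqrt{\left(454 - -13 + 2 \left(-13\right)^{2}\right) - 372733} = \sqrt{\left(454 + 13 + 2 \cdot 169\right) - 372733} = \sqrt{\left(454 + 13 + 338\right) - 372733} = \sqrt{805 - 372733} = \sqrt{-371928} = 2 i \sqrt{92982}$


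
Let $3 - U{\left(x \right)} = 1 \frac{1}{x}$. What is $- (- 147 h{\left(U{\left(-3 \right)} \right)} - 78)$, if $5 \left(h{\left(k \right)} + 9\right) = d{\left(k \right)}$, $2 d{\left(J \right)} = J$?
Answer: $-1196$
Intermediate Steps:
$d{\left(J \right)} = \frac{J}{2}$
$U{\left(x \right)} = 3 - \frac{1}{x}$ ($U{\left(x \right)} = 3 - 1 \frac{1}{x} = 3 - \frac{1}{x}$)
$h{\left(k \right)} = -9 + \frac{k}{10}$ ($h{\left(k \right)} = -9 + \frac{\frac{1}{2} k}{5} = -9 + \frac{k}{10}$)
$- (- 147 h{\left(U{\left(-3 \right)} \right)} - 78) = - (- 147 \left(-9 + \frac{3 - \frac{1}{-3}}{10}\right) - 78) = - (- 147 \left(-9 + \frac{3 - - \frac{1}{3}}{10}\right) - 78) = - (- 147 \left(-9 + \frac{3 + \frac{1}{3}}{10}\right) - 78) = - (- 147 \left(-9 + \frac{1}{10} \cdot \frac{10}{3}\right) - 78) = - (- 147 \left(-9 + \frac{1}{3}\right) - 78) = - (\left(-147\right) \left(- \frac{26}{3}\right) - 78) = - (1274 - 78) = \left(-1\right) 1196 = -1196$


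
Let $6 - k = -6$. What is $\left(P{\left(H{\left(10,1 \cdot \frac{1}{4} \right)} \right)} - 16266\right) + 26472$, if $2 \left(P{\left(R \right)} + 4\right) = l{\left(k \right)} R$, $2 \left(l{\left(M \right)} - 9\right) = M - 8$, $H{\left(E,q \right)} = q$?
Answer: $\frac{81627}{8} \approx 10203.0$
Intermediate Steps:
$k = 12$ ($k = 6 - -6 = 6 + 6 = 12$)
$l{\left(M \right)} = 5 + \frac{M}{2}$ ($l{\left(M \right)} = 9 + \frac{M - 8}{2} = 9 + \frac{-8 + M}{2} = 9 + \left(-4 + \frac{M}{2}\right) = 5 + \frac{M}{2}$)
$P{\left(R \right)} = -4 + \frac{11 R}{2}$ ($P{\left(R \right)} = -4 + \frac{\left(5 + \frac{1}{2} \cdot 12\right) R}{2} = -4 + \frac{\left(5 + 6\right) R}{2} = -4 + \frac{11 R}{2}$)
$\left(P{\left(H{\left(10,1 \cdot \frac{1}{4} \right)} \right)} - 16266\right) + 26472 = \left(\left(-4 + \frac{11 \cdot 1 \cdot \frac{1}{4}}{2}\right) - 16266\right) + 26472 = \left(\left(-4 + \frac{11}{2} \cdot \frac{1}{4}\right) - 16266\right) + 26472 = \left(\left(-4 + \frac{11}{8}\right) - 16266\right) + 26472 = \left(- \frac{21}{8} - 16266\right) + 26472 = - \frac{130149}{8} + 26472 = \frac{81627}{8}$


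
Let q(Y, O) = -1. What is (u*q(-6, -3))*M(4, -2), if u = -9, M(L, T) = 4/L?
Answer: 9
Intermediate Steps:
(u*q(-6, -3))*M(4, -2) = (-9*(-1))*(4/4) = 9*(4*(1/4)) = 9*1 = 9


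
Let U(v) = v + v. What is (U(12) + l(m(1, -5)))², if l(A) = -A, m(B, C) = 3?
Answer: 441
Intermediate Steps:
U(v) = 2*v
(U(12) + l(m(1, -5)))² = (2*12 - 1*3)² = (24 - 3)² = 21² = 441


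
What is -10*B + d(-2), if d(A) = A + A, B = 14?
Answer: -144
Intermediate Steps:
d(A) = 2*A
-10*B + d(-2) = -10*14 + 2*(-2) = -140 - 4 = -144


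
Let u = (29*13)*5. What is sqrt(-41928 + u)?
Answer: I*sqrt(40043) ≈ 200.11*I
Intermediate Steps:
u = 1885 (u = 377*5 = 1885)
sqrt(-41928 + u) = sqrt(-41928 + 1885) = sqrt(-40043) = I*sqrt(40043)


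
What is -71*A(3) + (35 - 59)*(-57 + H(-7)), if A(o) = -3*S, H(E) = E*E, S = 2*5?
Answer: 2322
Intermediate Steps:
S = 10
H(E) = E²
A(o) = -30 (A(o) = -3*10 = -30)
-71*A(3) + (35 - 59)*(-57 + H(-7)) = -71*(-30) + (35 - 59)*(-57 + (-7)²) = 2130 - 24*(-57 + 49) = 2130 - 24*(-8) = 2130 + 192 = 2322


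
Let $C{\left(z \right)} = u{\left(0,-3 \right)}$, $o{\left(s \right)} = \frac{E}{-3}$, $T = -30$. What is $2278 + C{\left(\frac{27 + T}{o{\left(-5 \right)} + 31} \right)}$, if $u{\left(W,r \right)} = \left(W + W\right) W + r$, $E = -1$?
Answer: $2275$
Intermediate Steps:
$u{\left(W,r \right)} = r + 2 W^{2}$ ($u{\left(W,r \right)} = 2 W W + r = 2 W^{2} + r = r + 2 W^{2}$)
$o{\left(s \right)} = \frac{1}{3}$ ($o{\left(s \right)} = - \frac{1}{-3} = \left(-1\right) \left(- \frac{1}{3}\right) = \frac{1}{3}$)
$C{\left(z \right)} = -3$ ($C{\left(z \right)} = -3 + 2 \cdot 0^{2} = -3 + 2 \cdot 0 = -3 + 0 = -3$)
$2278 + C{\left(\frac{27 + T}{o{\left(-5 \right)} + 31} \right)} = 2278 - 3 = 2275$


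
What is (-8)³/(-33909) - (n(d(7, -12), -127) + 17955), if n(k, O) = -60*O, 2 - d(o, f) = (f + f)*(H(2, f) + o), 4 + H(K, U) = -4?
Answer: -867222163/33909 ≈ -25575.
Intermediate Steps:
H(K, U) = -8 (H(K, U) = -4 - 4 = -8)
d(o, f) = 2 - 2*f*(-8 + o) (d(o, f) = 2 - (f + f)*(-8 + o) = 2 - 2*f*(-8 + o))
(-8)³/(-33909) - (n(d(7, -12), -127) + 17955) = (-8)³/(-33909) - (-60*(-127) + 17955) = -512*(-1/33909) - (7620 + 17955) = 512/33909 - 1*25575 = 512/33909 - 25575 = -867222163/33909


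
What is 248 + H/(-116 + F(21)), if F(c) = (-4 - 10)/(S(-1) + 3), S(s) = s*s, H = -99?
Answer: 59470/239 ≈ 248.83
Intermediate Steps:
S(s) = s²
F(c) = -7/2 (F(c) = (-4 - 10)/((-1)² + 3) = -14/(1 + 3) = -14/4 = -14*¼ = -7/2)
248 + H/(-116 + F(21)) = 248 - 99/(-116 - 7/2) = 248 - 99/(-239/2) = 248 - 2/239*(-99) = 248 + 198/239 = 59470/239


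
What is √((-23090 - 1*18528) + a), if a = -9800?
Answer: I*√51418 ≈ 226.76*I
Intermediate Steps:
√((-23090 - 1*18528) + a) = √((-23090 - 1*18528) - 9800) = √((-23090 - 18528) - 9800) = √(-41618 - 9800) = √(-51418) = I*√51418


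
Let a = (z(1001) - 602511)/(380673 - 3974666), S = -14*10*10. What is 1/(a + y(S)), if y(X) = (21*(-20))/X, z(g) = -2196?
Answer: 35939930/16829049 ≈ 2.1356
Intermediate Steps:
S = -1400 (S = -140*10 = -1400)
y(X) = -420/X
a = 604707/3593993 (a = (-2196 - 602511)/(380673 - 3974666) = -604707/(-3593993) = -604707*(-1/3593993) = 604707/3593993 ≈ 0.16825)
1/(a + y(S)) = 1/(604707/3593993 - 420/(-1400)) = 1/(604707/3593993 - 420*(-1/1400)) = 1/(604707/3593993 + 3/10) = 1/(16829049/35939930) = 35939930/16829049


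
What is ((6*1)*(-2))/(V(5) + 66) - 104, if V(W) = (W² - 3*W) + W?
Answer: -2812/27 ≈ -104.15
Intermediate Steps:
V(W) = W² - 2*W
((6*1)*(-2))/(V(5) + 66) - 104 = ((6*1)*(-2))/(5*(-2 + 5) + 66) - 104 = (6*(-2))/(5*3 + 66) - 104 = -12/(15 + 66) - 104 = -12/81 - 104 = -12*1/81 - 104 = -4/27 - 104 = -2812/27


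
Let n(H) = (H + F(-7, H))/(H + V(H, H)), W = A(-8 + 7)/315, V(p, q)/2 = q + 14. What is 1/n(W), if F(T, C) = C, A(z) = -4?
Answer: -1101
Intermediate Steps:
V(p, q) = 28 + 2*q (V(p, q) = 2*(q + 14) = 2*(14 + q) = 28 + 2*q)
W = -4/315 ≈ -0.012698
n(H) = 2*H/(28 + 3*H) (n(H) = (H + H)/(H + (28 + 2*H)) = (2*H)/(28 + 3*H) = 2*H/(28 + 3*H))
1/n(W) = 1/(2*(-4/315)/(28 + 3*(-4/315))) = 1/(2*(-4/315)/(28 - 4/105)) = 1/(2*(-4/315)/(2936/105)) = 1/(2*(-4/315)*(105/2936)) = 1/(-1/1101) = -1101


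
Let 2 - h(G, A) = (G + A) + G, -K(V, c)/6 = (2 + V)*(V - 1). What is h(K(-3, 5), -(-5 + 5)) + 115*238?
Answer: 27420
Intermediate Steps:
K(V, c) = -6*(-1 + V)*(2 + V) (K(V, c) = -6*(2 + V)*(V - 1) = -6*(2 + V)*(-1 + V) = -6*(-1 + V)*(2 + V))
h(G, A) = 2 - A - 2*G (h(G, A) = 2 - ((G + A) + G) = 2 - ((A + G) + G) = 2 - (A + 2*G) = 2 + (-A - 2*G) = 2 - A - 2*G)
h(K(-3, 5), -(-5 + 5)) + 115*238 = (2 - (-1)*(-5 + 5) - 2*(12 - 6*(-3) - 6*(-3)²)) + 115*238 = (2 - (-1)*0 - 2*(12 + 18 - 6*9)) + 27370 = (2 - 1*0 - 2*(12 + 18 - 54)) + 27370 = (2 + 0 - 2*(-24)) + 27370 = (2 + 0 + 48) + 27370 = 50 + 27370 = 27420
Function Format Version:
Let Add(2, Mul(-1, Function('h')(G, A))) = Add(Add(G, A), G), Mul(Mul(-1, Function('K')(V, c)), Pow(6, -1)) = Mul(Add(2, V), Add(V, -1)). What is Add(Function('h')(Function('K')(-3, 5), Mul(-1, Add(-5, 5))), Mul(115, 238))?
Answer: 27420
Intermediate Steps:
Function('K')(V, c) = Mul(-6, Add(-1, V), Add(2, V)) (Function('K')(V, c) = Mul(-6, Mul(Add(2, V), Add(V, -1))) = Mul(-6, Mul(Add(2, V), Add(-1, V))) = Mul(-6, Mul(Add(-1, V), Add(2, V))) = Mul(-6, Add(-1, V), Add(2, V)))
Function('h')(G, A) = Add(2, Mul(-1, A), Mul(-2, G)) (Function('h')(G, A) = Add(2, Mul(-1, Add(Add(G, A), G))) = Add(2, Mul(-1, Add(Add(A, G), G))) = Add(2, Mul(-1, Add(A, Mul(2, G)))) = Add(2, Add(Mul(-1, A), Mul(-2, G))) = Add(2, Mul(-1, A), Mul(-2, G)))
Add(Function('h')(Function('K')(-3, 5), Mul(-1, Add(-5, 5))), Mul(115, 238)) = Add(Add(2, Mul(-1, Mul(-1, Add(-5, 5))), Mul(-2, Add(12, Mul(-6, -3), Mul(-6, Pow(-3, 2))))), Mul(115, 238)) = Add(Add(2, Mul(-1, Mul(-1, 0)), Mul(-2, Add(12, 18, Mul(-6, 9)))), 27370) = Add(Add(2, Mul(-1, 0), Mul(-2, Add(12, 18, -54))), 27370) = Add(Add(2, 0, Mul(-2, -24)), 27370) = Add(Add(2, 0, 48), 27370) = Add(50, 27370) = 27420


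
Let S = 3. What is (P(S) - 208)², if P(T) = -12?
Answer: 48400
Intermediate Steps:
(P(S) - 208)² = (-12 - 208)² = (-220)² = 48400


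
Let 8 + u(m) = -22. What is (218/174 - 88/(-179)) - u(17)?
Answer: 494357/15573 ≈ 31.745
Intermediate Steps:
u(m) = -30 (u(m) = -8 - 22 = -30)
(218/174 - 88/(-179)) - u(17) = (218/174 - 88/(-179)) - 1*(-30) = (218*(1/174) - 88*(-1/179)) + 30 = (109/87 + 88/179) + 30 = 27167/15573 + 30 = 494357/15573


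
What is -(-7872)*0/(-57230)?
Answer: 0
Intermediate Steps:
-(-7872)*0/(-57230) = -1968*0*(-1/57230) = 0*(-1/57230) = 0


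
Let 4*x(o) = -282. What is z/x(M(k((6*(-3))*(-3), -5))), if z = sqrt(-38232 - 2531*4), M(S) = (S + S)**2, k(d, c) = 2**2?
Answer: -4*I*sqrt(12089)/141 ≈ -3.1191*I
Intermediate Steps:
k(d, c) = 4
M(S) = 4*S**2 (M(S) = (2*S)**2 = 4*S**2)
z = 2*I*sqrt(12089) (z = sqrt(-38232 - 10124) = sqrt(-48356) = 2*I*sqrt(12089) ≈ 219.9*I)
x(o) = -141/2 (x(o) = (1/4)*(-282) = -141/2)
z/x(M(k((6*(-3))*(-3), -5))) = (2*I*sqrt(12089))/(-141/2) = (2*I*sqrt(12089))*(-2/141) = -4*I*sqrt(12089)/141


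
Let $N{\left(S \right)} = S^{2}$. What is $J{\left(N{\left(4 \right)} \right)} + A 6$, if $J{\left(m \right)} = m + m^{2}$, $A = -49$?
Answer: $-22$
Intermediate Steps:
$J{\left(N{\left(4 \right)} \right)} + A 6 = 4^{2} \left(1 + 4^{2}\right) - 294 = 16 \left(1 + 16\right) - 294 = 16 \cdot 17 - 294 = 272 - 294 = -22$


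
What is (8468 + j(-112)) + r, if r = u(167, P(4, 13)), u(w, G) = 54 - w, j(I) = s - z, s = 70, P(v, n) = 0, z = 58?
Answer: 8367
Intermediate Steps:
j(I) = 12 (j(I) = 70 - 1*58 = 70 - 58 = 12)
r = -113 (r = 54 - 1*167 = 54 - 167 = -113)
(8468 + j(-112)) + r = (8468 + 12) - 113 = 8480 - 113 = 8367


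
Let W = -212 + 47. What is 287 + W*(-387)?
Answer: 64142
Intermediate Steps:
W = -165
287 + W*(-387) = 287 - 165*(-387) = 287 + 63855 = 64142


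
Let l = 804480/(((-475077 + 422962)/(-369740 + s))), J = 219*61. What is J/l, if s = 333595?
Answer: 46413619/1938528640 ≈ 0.023943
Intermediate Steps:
J = 13359
l = 5815585920/10423 (l = 804480/(((-475077 + 422962)/(-369740 + 333595))) = 804480/((-52115/(-36145))) = 804480/((-52115*(-1/36145))) = 804480/(10423/7229) = 804480*(7229/10423) = 5815585920/10423 ≈ 5.5796e+5)
J/l = 13359/(5815585920/10423) = 13359*(10423/5815585920) = 46413619/1938528640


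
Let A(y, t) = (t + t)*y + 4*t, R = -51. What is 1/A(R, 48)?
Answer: -1/4704 ≈ -0.00021259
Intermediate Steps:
A(y, t) = 4*t + 2*t*y (A(y, t) = (2*t)*y + 4*t = 2*t*y + 4*t = 4*t + 2*t*y)
1/A(R, 48) = 1/(2*48*(2 - 51)) = 1/(2*48*(-49)) = 1/(-4704) = -1/4704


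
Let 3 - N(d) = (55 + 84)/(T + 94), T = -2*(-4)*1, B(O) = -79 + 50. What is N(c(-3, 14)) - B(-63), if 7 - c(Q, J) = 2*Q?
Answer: 3125/102 ≈ 30.637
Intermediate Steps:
c(Q, J) = 7 - 2*Q
B(O) = -29
T = 8 (T = 8*1 = 8)
N(d) = 167/102 (N(d) = 3 - (55 + 84)/(8 + 94) = 3 - 139/102 = 167/102)
N(c(-3, 14)) - B(-63) = 167/102 - 1*(-29) = 167/102 + 29 = 3125/102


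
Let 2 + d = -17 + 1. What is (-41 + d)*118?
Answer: -6962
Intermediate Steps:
d = -18 (d = -2 + (-17 + 1) = -2 - 16 = -18)
(-41 + d)*118 = (-41 - 18)*118 = -59*118 = -6962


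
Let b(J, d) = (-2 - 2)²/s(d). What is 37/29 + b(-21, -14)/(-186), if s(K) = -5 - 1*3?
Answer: 3470/2697 ≈ 1.2866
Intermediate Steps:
s(K) = -8 (s(K) = -5 - 3 = -8)
b(J, d) = -2 (b(J, d) = (-2 - 2)²/(-8) = (-4)²*(-⅛) = 16*(-⅛) = -2)
37/29 + b(-21, -14)/(-186) = 37/29 - 2/(-186) = 37*(1/29) - 2*(-1/186) = 37/29 + 1/93 = 3470/2697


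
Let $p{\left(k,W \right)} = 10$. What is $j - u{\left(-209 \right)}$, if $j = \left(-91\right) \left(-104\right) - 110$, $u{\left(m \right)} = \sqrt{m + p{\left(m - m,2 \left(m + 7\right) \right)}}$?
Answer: $9354 - i \sqrt{199} \approx 9354.0 - 14.107 i$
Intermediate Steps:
$u{\left(m \right)} = \sqrt{10 + m}$ ($u{\left(m \right)} = \sqrt{m + 10} = \sqrt{10 + m}$)
$j = 9354$ ($j = 9464 - 110 = 9354$)
$j - u{\left(-209 \right)} = 9354 - \sqrt{10 - 209} = 9354 - \sqrt{-199} = 9354 - i \sqrt{199}$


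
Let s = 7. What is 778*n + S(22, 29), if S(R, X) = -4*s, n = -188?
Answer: -146292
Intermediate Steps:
S(R, X) = -28 (S(R, X) = -4*7 = -28)
778*n + S(22, 29) = 778*(-188) - 28 = -146264 - 28 = -146292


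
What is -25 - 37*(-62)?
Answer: 2269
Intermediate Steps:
-25 - 37*(-62) = -25 + 2294 = 2269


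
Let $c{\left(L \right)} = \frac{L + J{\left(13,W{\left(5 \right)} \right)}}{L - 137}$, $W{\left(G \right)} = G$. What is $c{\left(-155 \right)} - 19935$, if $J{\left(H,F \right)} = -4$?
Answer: $- \frac{5820861}{292} \approx -19934.0$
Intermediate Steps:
$c{\left(L \right)} = \frac{-4 + L}{-137 + L}$ ($c{\left(L \right)} = \frac{L - 4}{L - 137} = \frac{-4 + L}{-137 + L}$)
$c{\left(-155 \right)} - 19935 = \frac{-4 - 155}{-137 - 155} - 19935 = \frac{1}{-292} \left(-159\right) - 19935 = \left(- \frac{1}{292}\right) \left(-159\right) - 19935 = \frac{159}{292} - 19935 = - \frac{5820861}{292}$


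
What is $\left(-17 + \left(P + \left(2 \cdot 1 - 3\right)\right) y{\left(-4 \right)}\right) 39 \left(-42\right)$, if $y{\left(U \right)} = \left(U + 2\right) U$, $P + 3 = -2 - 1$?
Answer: $119574$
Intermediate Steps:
$P = -6$ ($P = -3 - 3 = -6$)
$y{\left(U \right)} = U \left(2 + U\right)$ ($y{\left(U \right)} = \left(2 + U\right) U = U \left(2 + U\right)$)
$\left(-17 + \left(P + \left(2 \cdot 1 - 3\right)\right) y{\left(-4 \right)}\right) 39 \left(-42\right) = \left(-17 + \left(-6 + \left(2 \cdot 1 - 3\right)\right) \left(- 4 \left(2 - 4\right)\right)\right) 39 \left(-42\right) = \left(-17 + \left(-6 + \left(2 - 3\right)\right) \left(\left(-4\right) \left(-2\right)\right)\right) 39 \left(-42\right) = \left(-17 + \left(-6 - 1\right) 8\right) 39 \left(-42\right) = \left(-17 - 56\right) 39 \left(-42\right) = \left(-73\right) 39 \left(-42\right) = \left(-2847\right) \left(-42\right) = 119574$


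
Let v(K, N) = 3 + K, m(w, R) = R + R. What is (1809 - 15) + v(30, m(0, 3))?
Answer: 1827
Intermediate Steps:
m(w, R) = 2*R
(1809 - 15) + v(30, m(0, 3)) = (1809 - 15) + (3 + 30) = 1794 + 33 = 1827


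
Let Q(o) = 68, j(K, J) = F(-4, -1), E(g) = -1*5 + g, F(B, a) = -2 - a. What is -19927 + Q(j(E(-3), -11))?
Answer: -19859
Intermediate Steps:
E(g) = -5 + g
j(K, J) = -1 (j(K, J) = -2 - 1*(-1) = -2 + 1 = -1)
-19927 + Q(j(E(-3), -11)) = -19927 + 68 = -19859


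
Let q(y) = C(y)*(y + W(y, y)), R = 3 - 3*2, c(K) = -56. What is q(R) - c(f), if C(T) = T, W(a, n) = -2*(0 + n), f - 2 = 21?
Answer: 47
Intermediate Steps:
f = 23 (f = 2 + 21 = 23)
R = -3 (R = 3 - 6 = -3)
W(a, n) = -2*n
q(y) = -y² (q(y) = y*(y - 2*y) = y*(-y) = -y²)
q(R) - c(f) = -1*(-3)² - 1*(-56) = -1*9 + 56 = -9 + 56 = 47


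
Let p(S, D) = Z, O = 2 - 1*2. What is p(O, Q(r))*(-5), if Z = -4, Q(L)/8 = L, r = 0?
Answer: 20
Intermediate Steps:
O = 0 (O = 2 - 2 = 0)
Q(L) = 8*L
p(S, D) = -4
p(O, Q(r))*(-5) = -4*(-5) = 20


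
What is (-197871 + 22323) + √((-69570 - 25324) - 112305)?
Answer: -175548 + I*√207199 ≈ -1.7555e+5 + 455.19*I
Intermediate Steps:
(-197871 + 22323) + √((-69570 - 25324) - 112305) = -175548 + √(-94894 - 112305) = -175548 + √(-207199) = -175548 + I*√207199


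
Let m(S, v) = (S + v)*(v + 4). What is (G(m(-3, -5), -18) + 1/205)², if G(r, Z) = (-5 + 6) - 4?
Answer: 376996/42025 ≈ 8.9707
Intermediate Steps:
m(S, v) = (4 + v)*(S + v) (m(S, v) = (S + v)*(4 + v) = (4 + v)*(S + v))
G(r, Z) = -3 (G(r, Z) = 1 - 4 = -3)
(G(m(-3, -5), -18) + 1/205)² = (-3 + 1/205)² = (-614/205)² = 376996/42025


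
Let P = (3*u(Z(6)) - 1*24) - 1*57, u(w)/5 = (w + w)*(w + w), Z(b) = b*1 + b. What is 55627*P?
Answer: 476111493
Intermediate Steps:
Z(b) = 2*b (Z(b) = b + b = 2*b)
u(w) = 20*w² (u(w) = 5*((w + w)*(w + w)) = 5*((2*w)*(2*w)) = 5*(4*w²) = 20*w²)
P = 8559 (P = (3*(20*(2*6)²) - 1*24) - 1*57 = (3*(20*12²) - 24) - 57 = (3*(20*144) - 24) - 57 = (3*2880 - 24) - 57 = (8640 - 24) - 57 = 8616 - 57 = 8559)
55627*P = 55627*8559 = 476111493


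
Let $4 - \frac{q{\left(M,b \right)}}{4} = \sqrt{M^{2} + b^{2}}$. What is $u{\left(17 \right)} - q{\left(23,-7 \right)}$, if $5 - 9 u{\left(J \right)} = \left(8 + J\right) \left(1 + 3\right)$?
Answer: $- \frac{239}{9} + 68 \sqrt{2} \approx 69.611$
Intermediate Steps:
$u{\left(J \right)} = -3 - \frac{4 J}{9}$ ($u{\left(J \right)} = \frac{5}{9} - \frac{\left(8 + J\right) \left(1 + 3\right)}{9} = \frac{5}{9} - \frac{\left(8 + J\right) 4}{9} = \frac{5}{9} - \frac{32 + 4 J}{9} = \frac{5}{9} - \left(\frac{32}{9} + \frac{4 J}{9}\right) = -3 - \frac{4 J}{9}$)
$q{\left(M,b \right)} = 16 - 4 \sqrt{M^{2} + b^{2}}$
$u{\left(17 \right)} - q{\left(23,-7 \right)} = \left(-3 - \frac{68}{9}\right) - \left(16 - 4 \sqrt{23^{2} + \left(-7\right)^{2}}\right) = \left(-3 - \frac{68}{9}\right) - \left(16 - 4 \sqrt{529 + 49}\right) = - \frac{95}{9} - \left(16 - 4 \sqrt{578}\right) = - \frac{95}{9} - \left(16 - 4 \cdot 17 \sqrt{2}\right) = - \frac{95}{9} - \left(16 - 68 \sqrt{2}\right) = - \frac{239}{9} + 68 \sqrt{2}$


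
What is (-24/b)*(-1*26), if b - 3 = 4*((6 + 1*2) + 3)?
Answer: 624/47 ≈ 13.277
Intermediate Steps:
b = 47 (b = 3 + 4*((6 + 1*2) + 3) = 3 + 4*((6 + 2) + 3) = 3 + 4*(8 + 3) = 3 + 4*11 = 3 + 44 = 47)
(-24/b)*(-1*26) = (-24/47)*(-1*26) = -24*1/47*(-26) = -24/47*(-26) = 624/47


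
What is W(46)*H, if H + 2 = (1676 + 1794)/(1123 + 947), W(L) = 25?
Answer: -1675/207 ≈ -8.0918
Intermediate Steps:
H = -67/207 (H = -2 + (1676 + 1794)/(1123 + 947) = -2 + 3470/2070 = -2 + 3470*(1/2070) = -2 + 347/207 = -67/207 ≈ -0.32367)
W(46)*H = 25*(-67/207) = -1675/207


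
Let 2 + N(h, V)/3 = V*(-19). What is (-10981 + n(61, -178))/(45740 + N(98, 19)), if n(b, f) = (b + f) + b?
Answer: -11037/44651 ≈ -0.24718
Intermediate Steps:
n(b, f) = f + 2*b
N(h, V) = -6 - 57*V (N(h, V) = -6 + 3*(V*(-19)) = -6 + 3*(-19*V) = -6 - 57*V)
(-10981 + n(61, -178))/(45740 + N(98, 19)) = (-10981 + (-178 + 2*61))/(45740 + (-6 - 57*19)) = (-10981 + (-178 + 122))/(45740 + (-6 - 1083)) = (-10981 - 56)/(45740 - 1089) = -11037/44651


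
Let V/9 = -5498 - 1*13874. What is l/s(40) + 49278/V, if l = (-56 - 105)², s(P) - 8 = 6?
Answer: 26896337/14529 ≈ 1851.2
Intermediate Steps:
V = -174348 (V = 9*(-5498 - 1*13874) = 9*(-5498 - 13874) = 9*(-19372) = -174348)
s(P) = 14 (s(P) = 8 + 6 = 14)
l = 25921 (l = (-161)² = 25921)
l/s(40) + 49278/V = 25921/14 + 49278/(-174348) = 25921*(1/14) + 49278*(-1/174348) = 3703/2 - 8213/29058 = 26896337/14529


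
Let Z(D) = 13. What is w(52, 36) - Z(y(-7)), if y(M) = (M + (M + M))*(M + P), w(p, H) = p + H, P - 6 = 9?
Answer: 75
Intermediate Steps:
P = 15 (P = 6 + 9 = 15)
w(p, H) = H + p
y(M) = 3*M*(15 + M) (y(M) = (M + (M + M))*(M + 15) = (M + 2*M)*(15 + M) = (3*M)*(15 + M) = 3*M*(15 + M))
w(52, 36) - Z(y(-7)) = (36 + 52) - 1*13 = 88 - 13 = 75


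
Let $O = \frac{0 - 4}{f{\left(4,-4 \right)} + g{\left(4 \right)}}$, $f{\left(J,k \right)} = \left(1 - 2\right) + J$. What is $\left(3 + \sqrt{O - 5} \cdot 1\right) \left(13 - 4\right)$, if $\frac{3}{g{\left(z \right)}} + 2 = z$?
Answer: $27 + 3 i \sqrt{53} \approx 27.0 + 21.84 i$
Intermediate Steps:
$f{\left(J,k \right)} = -1 + J$
$g{\left(z \right)} = \frac{3}{-2 + z}$
$O = - \frac{8}{9}$ ($O = \frac{0 - 4}{\left(-1 + 4\right) + \frac{3}{-2 + 4}} = - \frac{4}{3 + \frac{3}{2}} = - \frac{4}{\frac{9}{2}} = \left(-4\right) \frac{2}{9} = - \frac{8}{9} \approx -0.88889$)
$\left(3 + \sqrt{O - 5} \cdot 1\right) \left(13 - 4\right) = \left(3 + \sqrt{- \frac{8}{9} - 5} \cdot 1\right) \left(13 - 4\right) = \left(3 + \sqrt{- \frac{53}{9}} \cdot 1\right) \left(13 - 4\right) = \left(3 + \frac{i \sqrt{53}}{3} \cdot 1\right) 9 = \left(3 + \frac{i \sqrt{53}}{3}\right) 9 = 27 + 3 i \sqrt{53}$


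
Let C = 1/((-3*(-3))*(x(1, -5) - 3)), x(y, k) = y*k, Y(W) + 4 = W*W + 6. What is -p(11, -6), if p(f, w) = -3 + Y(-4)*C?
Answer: 13/4 ≈ 3.2500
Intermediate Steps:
Y(W) = 2 + W**2 (Y(W) = -4 + (W*W + 6) = -4 + (W**2 + 6) = -4 + (6 + W**2) = 2 + W**2)
x(y, k) = k*y
C = -1/72 (C = 1/((-3*(-3))*(-5*1 - 3)) = 1/(9*(-5 - 3)) = 1/(9*(-8)) = 1/(-72) = -1/72 ≈ -0.013889)
p(f, w) = -13/4 (p(f, w) = -3 + (2 + (-4)**2)*(-1/72) = -3 + (2 + 16)*(-1/72) = -3 + 18*(-1/72) = -3 - 1/4 = -13/4)
-p(11, -6) = -1*(-13/4) = 13/4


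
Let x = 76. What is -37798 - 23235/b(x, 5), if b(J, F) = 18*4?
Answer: -914897/24 ≈ -38121.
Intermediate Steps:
b(J, F) = 72
-37798 - 23235/b(x, 5) = -37798 - 23235/72 = -37798 - 23235*1/72 = -37798 - 7745/24 = -914897/24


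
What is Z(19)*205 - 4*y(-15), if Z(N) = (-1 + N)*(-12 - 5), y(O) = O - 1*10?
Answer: -62630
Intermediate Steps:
y(O) = -10 + O (y(O) = O - 10 = -10 + O)
Z(N) = 17 - 17*N (Z(N) = (-1 + N)*(-17) = 17 - 17*N)
Z(19)*205 - 4*y(-15) = (17 - 17*19)*205 - 4*(-10 - 15) = (17 - 323)*205 - 4*(-25) = -306*205 + 100 = -62730 + 100 = -62630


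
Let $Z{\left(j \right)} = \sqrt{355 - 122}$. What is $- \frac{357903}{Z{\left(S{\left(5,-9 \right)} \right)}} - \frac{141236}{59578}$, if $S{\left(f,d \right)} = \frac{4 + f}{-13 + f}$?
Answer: $- \frac{70618}{29789} - \frac{357903 \sqrt{233}}{233} \approx -23449.0$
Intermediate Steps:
$S{\left(f,d \right)} = \frac{4 + f}{-13 + f}$
$Z{\left(j \right)} = \sqrt{233}$
$- \frac{357903}{Z{\left(S{\left(5,-9 \right)} \right)}} - \frac{141236}{59578} = - \frac{357903}{\sqrt{233}} - \frac{141236}{59578} = - 357903 \frac{\sqrt{233}}{233} - \frac{70618}{29789} = - \frac{357903 \sqrt{233}}{233} - \frac{70618}{29789} = - \frac{70618}{29789} - \frac{357903 \sqrt{233}}{233}$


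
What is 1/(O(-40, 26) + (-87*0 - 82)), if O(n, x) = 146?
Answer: 1/64 ≈ 0.015625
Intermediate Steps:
1/(O(-40, 26) + (-87*0 - 82)) = 1/(146 + (-87*0 - 82)) = 1/(146 + (0 - 82)) = 1/(146 - 82) = 1/64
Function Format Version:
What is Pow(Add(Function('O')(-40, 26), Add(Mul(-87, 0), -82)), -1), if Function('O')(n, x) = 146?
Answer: Rational(1, 64) ≈ 0.015625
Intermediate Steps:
Pow(Add(Function('O')(-40, 26), Add(Mul(-87, 0), -82)), -1) = Pow(Add(146, Add(Mul(-87, 0), -82)), -1) = Pow(Add(146, Add(0, -82)), -1) = Pow(Add(146, -82), -1) = Pow(64, -1) = Rational(1, 64)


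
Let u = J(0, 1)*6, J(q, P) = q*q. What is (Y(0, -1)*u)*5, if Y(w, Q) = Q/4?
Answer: 0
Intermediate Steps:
Y(w, Q) = Q/4 (Y(w, Q) = Q*(¼) = Q/4)
J(q, P) = q²
u = 0 (u = 0²*6 = 0*6 = 0)
(Y(0, -1)*u)*5 = (((¼)*(-1))*0)*5 = -¼*0*5 = 0*5 = 0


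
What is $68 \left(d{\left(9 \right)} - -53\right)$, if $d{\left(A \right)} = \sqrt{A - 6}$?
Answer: $3604 + 68 \sqrt{3} \approx 3721.8$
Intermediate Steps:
$d{\left(A \right)} = \sqrt{-6 + A}$
$68 \left(d{\left(9 \right)} - -53\right) = 68 \left(\sqrt{-6 + 9} - -53\right) = 68 \left(\sqrt{3} + 53\right) = 68 \left(53 + \sqrt{3}\right) = 3604 + 68 \sqrt{3}$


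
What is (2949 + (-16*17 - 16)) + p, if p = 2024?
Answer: 4685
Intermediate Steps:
(2949 + (-16*17 - 16)) + p = (2949 + (-16*17 - 16)) + 2024 = (2949 + (-272 - 16)) + 2024 = (2949 - 288) + 2024 = 2661 + 2024 = 4685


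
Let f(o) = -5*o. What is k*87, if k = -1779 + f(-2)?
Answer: -153903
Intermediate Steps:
k = -1769 (k = -1779 - 5*(-2) = -1779 + 10 = -1769)
k*87 = -1769*87 = -153903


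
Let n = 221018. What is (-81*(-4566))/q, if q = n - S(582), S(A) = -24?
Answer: 184923/110521 ≈ 1.6732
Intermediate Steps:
q = 221042 (q = 221018 - 1*(-24) = 221018 + 24 = 221042)
(-81*(-4566))/q = -81*(-4566)/221042 = 369846*(1/221042) = 184923/110521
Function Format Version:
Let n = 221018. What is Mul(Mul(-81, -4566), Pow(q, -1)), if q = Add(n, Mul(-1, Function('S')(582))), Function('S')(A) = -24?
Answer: Rational(184923, 110521) ≈ 1.6732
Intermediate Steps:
q = 221042 (q = Add(221018, Mul(-1, -24)) = Add(221018, 24) = 221042)
Mul(Mul(-81, -4566), Pow(q, -1)) = Mul(Mul(-81, -4566), Pow(221042, -1)) = Mul(369846, Rational(1, 221042)) = Rational(184923, 110521)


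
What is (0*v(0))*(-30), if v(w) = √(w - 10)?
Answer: 0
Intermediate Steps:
v(w) = √(-10 + w)
(0*v(0))*(-30) = (0*√(-10 + 0))*(-30) = (0*√(-10))*(-30) = (0*(I*√10))*(-30) = 0*(-30) = 0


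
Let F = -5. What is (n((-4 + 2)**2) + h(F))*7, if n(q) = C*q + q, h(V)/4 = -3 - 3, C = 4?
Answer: -28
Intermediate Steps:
h(V) = -24 (h(V) = 4*(-3 - 3) = 4*(-6) = -24)
n(q) = 5*q (n(q) = 4*q + q = 5*q)
(n((-4 + 2)**2) + h(F))*7 = (5*(-4 + 2)**2 - 24)*7 = (5*(-2)**2 - 24)*7 = (5*4 - 24)*7 = (20 - 24)*7 = -4*7 = -28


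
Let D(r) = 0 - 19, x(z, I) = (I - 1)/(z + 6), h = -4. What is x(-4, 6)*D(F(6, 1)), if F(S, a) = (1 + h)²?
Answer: -95/2 ≈ -47.500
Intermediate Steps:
x(z, I) = (-1 + I)/(6 + z)
F(S, a) = 9 (F(S, a) = (1 - 4)² = (-3)² = 9)
D(r) = -19
x(-4, 6)*D(F(6, 1)) = ((-1 + 6)/(6 - 4))*(-19) = (5/2)*(-19) = -95/2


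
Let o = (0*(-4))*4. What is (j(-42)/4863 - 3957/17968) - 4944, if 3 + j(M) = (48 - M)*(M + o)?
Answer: -144028648777/29126128 ≈ -4945.0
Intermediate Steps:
o = 0 (o = 0*4 = 0)
j(M) = -3 + M*(48 - M) (j(M) = -3 + (48 - M)*(M + 0) = -3 + (48 - M)*M = -3 + M*(48 - M))
(j(-42)/4863 - 3957/17968) - 4944 = ((-3 - 1*(-42)² + 48*(-42))/4863 - 3957/17968) - 4944 = ((-3 - 1*1764 - 2016)*(1/4863) - 3957*1/17968) - 4944 = ((-3 - 1764 - 2016)*(1/4863) - 3957/17968) - 4944 = (-3783*1/4863 - 3957/17968) - 4944 = (-1261/1621 - 3957/17968) - 4944 = -29071945/29126128 - 4944 = -144028648777/29126128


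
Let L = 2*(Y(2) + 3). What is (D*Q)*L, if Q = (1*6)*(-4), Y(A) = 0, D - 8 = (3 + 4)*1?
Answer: -2160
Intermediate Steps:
D = 15 (D = 8 + (3 + 4)*1 = 8 + 7*1 = 8 + 7 = 15)
Q = -24 (Q = 6*(-4) = -24)
L = 6 (L = 2*(0 + 3) = 2*3 = 6)
(D*Q)*L = (15*(-24))*6 = -360*6 = -2160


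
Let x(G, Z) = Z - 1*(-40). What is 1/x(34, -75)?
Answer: -1/35 ≈ -0.028571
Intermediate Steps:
x(G, Z) = 40 + Z (x(G, Z) = Z + 40 = 40 + Z)
1/x(34, -75) = 1/(40 - 75) = 1/(-35) = -1/35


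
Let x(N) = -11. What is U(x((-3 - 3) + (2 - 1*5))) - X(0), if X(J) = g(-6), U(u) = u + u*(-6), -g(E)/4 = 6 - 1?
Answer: 75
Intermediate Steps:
g(E) = -20 (g(E) = -4*(6 - 1) = -4*5 = -20)
U(u) = -5*u (U(u) = u - 6*u = -5*u)
X(J) = -20
U(x((-3 - 3) + (2 - 1*5))) - X(0) = -5*(-11) - 1*(-20) = 55 + 20 = 75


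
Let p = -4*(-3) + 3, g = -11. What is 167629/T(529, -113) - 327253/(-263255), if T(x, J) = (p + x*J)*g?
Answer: 23569036731/15732645310 ≈ 1.4981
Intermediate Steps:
p = 15 (p = 12 + 3 = 15)
T(x, J) = -165 - 11*J*x (T(x, J) = (15 + x*J)*(-11) = (15 + J*x)*(-11) = -165 - 11*J*x)
167629/T(529, -113) - 327253/(-263255) = 167629/(-165 - 11*(-113)*529) - 327253/(-263255) = 167629/(-165 + 657547) - 327253*(-1/263255) = 167629/657382 + 327253/263255 = 167629*(1/657382) + 327253/263255 = 15239/59762 + 327253/263255 = 23569036731/15732645310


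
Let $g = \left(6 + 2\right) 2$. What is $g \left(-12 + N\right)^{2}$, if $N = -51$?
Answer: $63504$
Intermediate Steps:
$g = 16$ ($g = 8 \cdot 2 = 16$)
$g \left(-12 + N\right)^{2} = 16 \left(-12 - 51\right)^{2} = 16 \left(-63\right)^{2} = 16 \cdot 3969 = 63504$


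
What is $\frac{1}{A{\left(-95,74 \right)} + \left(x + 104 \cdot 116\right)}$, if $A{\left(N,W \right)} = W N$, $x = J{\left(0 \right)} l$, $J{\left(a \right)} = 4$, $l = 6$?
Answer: $\frac{1}{5058} \approx 0.00019771$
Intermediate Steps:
$x = 24$ ($x = 4 \cdot 6 = 24$)
$A{\left(N,W \right)} = N W$
$\frac{1}{A{\left(-95,74 \right)} + \left(x + 104 \cdot 116\right)} = \frac{1}{\left(-95\right) 74 + \left(24 + 104 \cdot 116\right)} = \frac{1}{-7030 + \left(24 + 12064\right)} = \frac{1}{-7030 + 12088} = \frac{1}{5058}$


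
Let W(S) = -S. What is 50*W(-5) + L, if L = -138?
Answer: 112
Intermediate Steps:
50*W(-5) + L = 50*(-1*(-5)) - 138 = 50*5 - 138 = 250 - 138 = 112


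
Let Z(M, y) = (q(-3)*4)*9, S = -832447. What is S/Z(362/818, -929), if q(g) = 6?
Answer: -832447/216 ≈ -3853.9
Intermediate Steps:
Z(M, y) = 216 (Z(M, y) = (6*4)*9 = 24*9 = 216)
S/Z(362/818, -929) = -832447/216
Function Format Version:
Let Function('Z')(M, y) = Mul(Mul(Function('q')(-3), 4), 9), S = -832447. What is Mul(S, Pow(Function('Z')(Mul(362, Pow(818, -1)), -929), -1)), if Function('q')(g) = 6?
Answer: Rational(-832447, 216) ≈ -3853.9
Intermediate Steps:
Function('Z')(M, y) = 216 (Function('Z')(M, y) = Mul(Mul(6, 4), 9) = Mul(24, 9) = 216)
Mul(S, Pow(Function('Z')(Mul(362, Pow(818, -1)), -929), -1)) = Mul(-832447, Pow(216, -1)) = Mul(-832447, Rational(1, 216)) = Rational(-832447, 216)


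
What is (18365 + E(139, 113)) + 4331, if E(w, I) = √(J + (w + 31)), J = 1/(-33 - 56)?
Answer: 22696 + 123*√89/89 ≈ 22709.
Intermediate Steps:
J = -1/89 (J = 1/(-89) = -1/89 ≈ -0.011236)
E(w, I) = √(2758/89 + w) (E(w, I) = √(-1/89 + (w + 31)) = √(-1/89 + (31 + w)) = √(2758/89 + w))
(18365 + E(139, 113)) + 4331 = (18365 + √(245462 + 7921*139)/89) + 4331 = (18365 + √(245462 + 1101019)/89) + 4331 = (18365 + √1346481/89) + 4331 = (18365 + (123*√89)/89) + 4331 = (18365 + 123*√89/89) + 4331 = 22696 + 123*√89/89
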